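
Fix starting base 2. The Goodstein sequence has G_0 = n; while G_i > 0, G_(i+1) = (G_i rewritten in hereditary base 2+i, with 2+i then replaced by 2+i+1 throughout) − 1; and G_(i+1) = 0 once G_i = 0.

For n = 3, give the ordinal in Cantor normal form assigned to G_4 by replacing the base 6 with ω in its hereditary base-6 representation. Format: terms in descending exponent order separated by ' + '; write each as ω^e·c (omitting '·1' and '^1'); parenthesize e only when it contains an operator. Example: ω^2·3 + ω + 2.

1

[0] 3 ≡ 2 + 1 (base 2). Lift 3: 4. −1: 3.
[1] 3 ≡ 3 (base 3). Lift 4: 4. −1: 3.
[2] 3 ≡ 3 (base 4). Lift 5: 3. −1: 2.
[3] 2 ≡ 2 (base 5). Lift 6: 2. −1: 1.
[4] 1 ≡ 1 (base 6). Lift 7: 1. −1: 0.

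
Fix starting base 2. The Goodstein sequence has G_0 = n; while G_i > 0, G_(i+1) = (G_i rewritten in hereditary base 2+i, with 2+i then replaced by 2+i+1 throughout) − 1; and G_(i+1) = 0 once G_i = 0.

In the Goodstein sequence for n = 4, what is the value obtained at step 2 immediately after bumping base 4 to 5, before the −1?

61

i=0: 4 = 2^2 (b=2); 2→3: 3^3 = 27; 27−1 = 26
i=1: 26 = 2·3^2 + 2·3 + 2 (b=3); 3→4: 2·4^2 + 2·4 + 2 = 42; 42−1 = 41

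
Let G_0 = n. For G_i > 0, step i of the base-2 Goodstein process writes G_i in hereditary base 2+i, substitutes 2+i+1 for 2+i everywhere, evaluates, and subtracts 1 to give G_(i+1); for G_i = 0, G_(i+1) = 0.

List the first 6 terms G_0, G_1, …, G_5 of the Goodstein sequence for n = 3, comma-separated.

3, 3, 3, 2, 1, 0

3 —HB2→ 2 + 1 —bump→ 3 + 1 = 4 —(−1)→ 3
3 —HB3→ 3 —bump→ 4 = 4 —(−1)→ 3
3 —HB4→ 3 —bump→ 3 = 3 —(−1)→ 2
2 —HB5→ 2 —bump→ 2 = 2 —(−1)→ 1
1 —HB6→ 1 —bump→ 1 = 1 —(−1)→ 0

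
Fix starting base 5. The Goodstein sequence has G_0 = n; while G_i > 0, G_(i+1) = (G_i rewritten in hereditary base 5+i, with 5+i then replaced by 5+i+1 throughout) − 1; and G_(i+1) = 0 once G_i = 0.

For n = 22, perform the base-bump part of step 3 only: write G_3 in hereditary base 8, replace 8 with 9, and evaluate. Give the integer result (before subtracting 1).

34

base 5: 22 = 4·5 + 2; at 6: 4·6 + 2 = 26; next = 25
base 6: 25 = 4·6 + 1; at 7: 4·7 + 1 = 29; next = 28
base 7: 28 = 4·7; at 8: 4·8 = 32; next = 31
base 8: 31 = 3·8 + 7; at 9: 3·9 + 7 = 34; next = 33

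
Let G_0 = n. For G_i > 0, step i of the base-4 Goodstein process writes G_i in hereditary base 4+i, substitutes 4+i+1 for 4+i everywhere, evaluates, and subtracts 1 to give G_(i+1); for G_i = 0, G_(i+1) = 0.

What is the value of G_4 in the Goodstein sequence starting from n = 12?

17

step 0: 12 = 3·4; sub 5 for 4: 3·5; = 15; G_1 = 15−1 = 14
step 1: 14 = 2·5 + 4; sub 6 for 5: 2·6 + 4; = 16; G_2 = 16−1 = 15
step 2: 15 = 2·6 + 3; sub 7 for 6: 2·7 + 3; = 17; G_3 = 17−1 = 16
step 3: 16 = 2·7 + 2; sub 8 for 7: 2·8 + 2; = 18; G_4 = 18−1 = 17
step 4: 17 = 2·8 + 1; sub 9 for 8: 2·9 + 1; = 19; G_5 = 19−1 = 18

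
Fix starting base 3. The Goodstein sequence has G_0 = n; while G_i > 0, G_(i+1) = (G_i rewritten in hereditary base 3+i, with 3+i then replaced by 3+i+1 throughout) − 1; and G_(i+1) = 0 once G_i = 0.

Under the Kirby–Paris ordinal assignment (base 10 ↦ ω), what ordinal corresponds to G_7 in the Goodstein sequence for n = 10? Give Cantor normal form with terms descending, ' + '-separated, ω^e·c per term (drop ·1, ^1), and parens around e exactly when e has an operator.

ω·3 + 9

i=0: 10 = 3^2 + 1 (b=3); 3→4: 4^2 + 1 = 17; 17−1 = 16
i=1: 16 = 4^2 (b=4); 4→5: 5^2 = 25; 25−1 = 24
i=2: 24 = 4·5 + 4 (b=5); 5→6: 4·6 + 4 = 28; 28−1 = 27
i=3: 27 = 4·6 + 3 (b=6); 6→7: 4·7 + 3 = 31; 31−1 = 30
i=4: 30 = 4·7 + 2 (b=7); 7→8: 4·8 + 2 = 34; 34−1 = 33
i=5: 33 = 4·8 + 1 (b=8); 8→9: 4·9 + 1 = 37; 37−1 = 36
i=6: 36 = 4·9 (b=9); 9→10: 4·10 = 40; 40−1 = 39
i=7: 39 = 3·10 + 9 (b=10); 10→11: 3·11 + 9 = 42; 42−1 = 41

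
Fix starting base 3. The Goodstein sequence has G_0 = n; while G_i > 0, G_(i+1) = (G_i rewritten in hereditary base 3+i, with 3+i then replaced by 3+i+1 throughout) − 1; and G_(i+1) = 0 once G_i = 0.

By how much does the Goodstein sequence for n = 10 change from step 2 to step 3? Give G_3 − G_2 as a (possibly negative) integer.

3

base 3: 10 = 3^2 + 1; at 4: 4^2 + 1 = 17; next = 16
base 4: 16 = 4^2; at 5: 5^2 = 25; next = 24
base 5: 24 = 4·5 + 4; at 6: 4·6 + 4 = 28; next = 27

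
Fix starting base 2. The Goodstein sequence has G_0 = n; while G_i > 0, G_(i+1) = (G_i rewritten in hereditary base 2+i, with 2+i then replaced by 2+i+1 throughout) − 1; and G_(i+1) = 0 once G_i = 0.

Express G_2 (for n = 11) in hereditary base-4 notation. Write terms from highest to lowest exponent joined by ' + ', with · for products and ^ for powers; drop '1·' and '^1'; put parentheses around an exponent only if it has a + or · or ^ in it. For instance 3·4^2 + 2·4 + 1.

4^(4 + 1) + 3

base 2: 11 = 2^(2 + 1) + 2 + 1; at 3: 3^(3 + 1) + 3 + 1 = 85; next = 84
base 3: 84 = 3^(3 + 1) + 3; at 4: 4^(4 + 1) + 4 = 1028; next = 1027
base 4: 1027 = 4^(4 + 1) + 3; at 5: 5^(5 + 1) + 3 = 15628; next = 15627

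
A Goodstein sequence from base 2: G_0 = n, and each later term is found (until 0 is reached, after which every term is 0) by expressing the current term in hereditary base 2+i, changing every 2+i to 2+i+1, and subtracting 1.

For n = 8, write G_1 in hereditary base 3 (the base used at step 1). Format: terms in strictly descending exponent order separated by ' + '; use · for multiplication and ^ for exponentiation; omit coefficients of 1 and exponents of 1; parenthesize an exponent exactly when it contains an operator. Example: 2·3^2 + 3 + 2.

G_0 = 8. HB_2(8) = 2^(2 + 1). Bump = 81. G_1 = 80.
G_1 = 80. HB_3(80) = 2·3^3 + 2·3^2 + 2·3 + 2. Bump = 554. G_2 = 553.

2·3^3 + 2·3^2 + 2·3 + 2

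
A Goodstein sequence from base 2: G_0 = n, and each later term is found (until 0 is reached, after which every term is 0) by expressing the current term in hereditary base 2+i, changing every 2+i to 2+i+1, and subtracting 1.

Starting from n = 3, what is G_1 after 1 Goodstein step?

3

3 —HB2→ 2 + 1 —bump→ 3 + 1 = 4 —(−1)→ 3
3 —HB3→ 3 —bump→ 4 = 4 —(−1)→ 3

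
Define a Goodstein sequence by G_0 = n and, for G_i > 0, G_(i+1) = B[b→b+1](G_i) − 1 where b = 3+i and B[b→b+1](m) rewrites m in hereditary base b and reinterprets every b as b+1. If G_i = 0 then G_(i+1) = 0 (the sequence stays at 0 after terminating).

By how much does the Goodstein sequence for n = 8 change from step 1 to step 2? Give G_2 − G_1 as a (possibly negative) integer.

1

(0) 8|_3 = 2·3 + 2 ↦ 2·4 + 2|_4 = 10 ⇒ 9
(1) 9|_4 = 2·4 + 1 ↦ 2·5 + 1|_5 = 11 ⇒ 10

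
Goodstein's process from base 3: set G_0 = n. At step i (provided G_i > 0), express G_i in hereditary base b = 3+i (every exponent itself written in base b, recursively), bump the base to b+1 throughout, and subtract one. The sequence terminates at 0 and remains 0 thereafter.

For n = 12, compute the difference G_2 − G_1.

[0] 12 ≡ 3^2 + 3 (base 3). Lift 4: 20. −1: 19.
[1] 19 ≡ 4^2 + 3 (base 4). Lift 5: 28. −1: 27.

8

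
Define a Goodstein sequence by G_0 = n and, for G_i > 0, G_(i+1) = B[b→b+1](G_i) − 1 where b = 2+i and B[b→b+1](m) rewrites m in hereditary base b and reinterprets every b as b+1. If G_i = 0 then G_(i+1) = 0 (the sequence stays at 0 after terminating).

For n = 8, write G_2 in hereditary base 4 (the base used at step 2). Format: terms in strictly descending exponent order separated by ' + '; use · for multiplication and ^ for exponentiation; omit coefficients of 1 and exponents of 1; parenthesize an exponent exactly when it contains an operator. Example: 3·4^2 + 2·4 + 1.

2·4^4 + 2·4^2 + 2·4 + 1

[0] 8 ≡ 2^(2 + 1) (base 2). Lift 3: 81. −1: 80.
[1] 80 ≡ 2·3^3 + 2·3^2 + 2·3 + 2 (base 3). Lift 4: 554. −1: 553.
[2] 553 ≡ 2·4^4 + 2·4^2 + 2·4 + 1 (base 4). Lift 5: 6311. −1: 6310.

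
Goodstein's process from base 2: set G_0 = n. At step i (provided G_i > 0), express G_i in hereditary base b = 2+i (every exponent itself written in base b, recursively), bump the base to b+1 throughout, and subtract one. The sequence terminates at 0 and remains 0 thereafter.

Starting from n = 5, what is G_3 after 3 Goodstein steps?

5 —HB2→ 2^2 + 1 —bump→ 3^3 + 1 = 28 —(−1)→ 27
27 —HB3→ 3^3 —bump→ 4^4 = 256 —(−1)→ 255
255 —HB4→ 3·4^3 + 3·4^2 + 3·4 + 3 —bump→ 3·5^3 + 3·5^2 + 3·5 + 3 = 468 —(−1)→ 467
467 —HB5→ 3·5^3 + 3·5^2 + 3·5 + 2 —bump→ 3·6^3 + 3·6^2 + 3·6 + 2 = 776 —(−1)→ 775

467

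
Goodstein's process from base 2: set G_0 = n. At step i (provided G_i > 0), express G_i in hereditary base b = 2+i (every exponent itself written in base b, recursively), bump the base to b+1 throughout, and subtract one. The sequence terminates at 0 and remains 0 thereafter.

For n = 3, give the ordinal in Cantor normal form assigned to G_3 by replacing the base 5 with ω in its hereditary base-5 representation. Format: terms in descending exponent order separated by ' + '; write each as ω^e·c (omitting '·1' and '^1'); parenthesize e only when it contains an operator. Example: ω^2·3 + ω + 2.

2

3 —HB2→ 2 + 1 —bump→ 3 + 1 = 4 —(−1)→ 3
3 —HB3→ 3 —bump→ 4 = 4 —(−1)→ 3
3 —HB4→ 3 —bump→ 3 = 3 —(−1)→ 2
2 —HB5→ 2 —bump→ 2 = 2 —(−1)→ 1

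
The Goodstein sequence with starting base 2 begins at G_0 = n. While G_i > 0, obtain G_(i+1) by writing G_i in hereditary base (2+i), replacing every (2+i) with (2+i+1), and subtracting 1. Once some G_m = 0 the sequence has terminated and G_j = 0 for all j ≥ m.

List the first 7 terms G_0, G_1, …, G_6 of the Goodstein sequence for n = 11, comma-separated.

11, 84, 1027, 15627, 279937, 5764801, 134217727

step 0: 11 = 2^(2 + 1) + 2 + 1; sub 3 for 2: 3^(3 + 1) + 3 + 1; = 85; G_1 = 85−1 = 84
step 1: 84 = 3^(3 + 1) + 3; sub 4 for 3: 4^(4 + 1) + 4; = 1028; G_2 = 1028−1 = 1027
step 2: 1027 = 4^(4 + 1) + 3; sub 5 for 4: 5^(5 + 1) + 3; = 15628; G_3 = 15628−1 = 15627
step 3: 15627 = 5^(5 + 1) + 2; sub 6 for 5: 6^(6 + 1) + 2; = 279938; G_4 = 279938−1 = 279937
step 4: 279937 = 6^(6 + 1) + 1; sub 7 for 6: 7^(7 + 1) + 1; = 5764802; G_5 = 5764802−1 = 5764801
step 5: 5764801 = 7^(7 + 1); sub 8 for 7: 8^(8 + 1); = 134217728; G_6 = 134217728−1 = 134217727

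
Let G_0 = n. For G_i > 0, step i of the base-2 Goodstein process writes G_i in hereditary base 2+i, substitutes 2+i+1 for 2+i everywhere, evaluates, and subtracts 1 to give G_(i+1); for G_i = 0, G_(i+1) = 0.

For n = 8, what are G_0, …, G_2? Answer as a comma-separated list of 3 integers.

8, 80, 553

i=0: 8 = 2^(2 + 1) (b=2); 2→3: 3^(3 + 1) = 81; 81−1 = 80
i=1: 80 = 2·3^3 + 2·3^2 + 2·3 + 2 (b=3); 3→4: 2·4^4 + 2·4^2 + 2·4 + 2 = 554; 554−1 = 553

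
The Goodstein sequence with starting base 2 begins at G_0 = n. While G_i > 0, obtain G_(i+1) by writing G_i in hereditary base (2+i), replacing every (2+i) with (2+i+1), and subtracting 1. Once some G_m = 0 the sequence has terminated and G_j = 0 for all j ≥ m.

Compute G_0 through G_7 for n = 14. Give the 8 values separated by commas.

i=0: 14 = 2^(2 + 1) + 2^2 + 2 (b=2); 2→3: 3^(3 + 1) + 3^3 + 3 = 111; 111−1 = 110
i=1: 110 = 3^(3 + 1) + 3^3 + 2 (b=3); 3→4: 4^(4 + 1) + 4^4 + 2 = 1282; 1282−1 = 1281
i=2: 1281 = 4^(4 + 1) + 4^4 + 1 (b=4); 4→5: 5^(5 + 1) + 5^5 + 1 = 18751; 18751−1 = 18750
i=3: 18750 = 5^(5 + 1) + 5^5 (b=5); 5→6: 6^(6 + 1) + 6^6 = 326592; 326592−1 = 326591
i=4: 326591 = 6^(6 + 1) + 5·6^5 + 5·6^4 + 5·6^3 + 5·6^2 + 5·6 + 5 (b=6); 6→7: 7^(7 + 1) + 5·7^5 + 5·7^4 + 5·7^3 + 5·7^2 + 5·7 + 5 = 5862841; 5862841−1 = 5862840
i=5: 5862840 = 7^(7 + 1) + 5·7^5 + 5·7^4 + 5·7^3 + 5·7^2 + 5·7 + 4 (b=7); 7→8: 8^(8 + 1) + 5·8^5 + 5·8^4 + 5·8^3 + 5·8^2 + 5·8 + 4 = 134404972; 134404972−1 = 134404971
i=6: 134404971 = 8^(8 + 1) + 5·8^5 + 5·8^4 + 5·8^3 + 5·8^2 + 5·8 + 3 (b=8); 8→9: 9^(9 + 1) + 5·9^5 + 5·9^4 + 5·9^3 + 5·9^2 + 5·9 + 3 = 3487116549; 3487116549−1 = 3487116548

14, 110, 1281, 18750, 326591, 5862840, 134404971, 3487116548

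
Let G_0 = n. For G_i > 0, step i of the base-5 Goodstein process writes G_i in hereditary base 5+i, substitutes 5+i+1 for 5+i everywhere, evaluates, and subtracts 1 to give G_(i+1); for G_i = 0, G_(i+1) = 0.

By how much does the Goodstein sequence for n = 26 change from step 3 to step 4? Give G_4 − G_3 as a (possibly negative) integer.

5

i=0: 26 = 5^2 + 1 (b=5); 5→6: 6^2 + 1 = 37; 37−1 = 36
i=1: 36 = 6^2 (b=6); 6→7: 7^2 = 49; 49−1 = 48
i=2: 48 = 6·7 + 6 (b=7); 7→8: 6·8 + 6 = 54; 54−1 = 53
i=3: 53 = 6·8 + 5 (b=8); 8→9: 6·9 + 5 = 59; 59−1 = 58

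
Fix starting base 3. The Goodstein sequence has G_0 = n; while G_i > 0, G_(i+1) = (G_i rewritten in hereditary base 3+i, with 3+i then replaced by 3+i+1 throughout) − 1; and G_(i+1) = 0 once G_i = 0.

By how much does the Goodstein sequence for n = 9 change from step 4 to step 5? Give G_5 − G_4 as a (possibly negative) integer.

2

G_0 = 9. HB_3(9) = 3^2. Bump = 16. G_1 = 15.
G_1 = 15. HB_4(15) = 3·4 + 3. Bump = 18. G_2 = 17.
G_2 = 17. HB_5(17) = 3·5 + 2. Bump = 20. G_3 = 19.
G_3 = 19. HB_6(19) = 3·6 + 1. Bump = 22. G_4 = 21.
G_4 = 21. HB_7(21) = 3·7. Bump = 24. G_5 = 23.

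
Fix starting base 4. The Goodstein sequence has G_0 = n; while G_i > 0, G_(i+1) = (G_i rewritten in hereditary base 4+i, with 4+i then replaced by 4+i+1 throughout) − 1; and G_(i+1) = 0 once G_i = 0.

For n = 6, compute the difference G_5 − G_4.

-1

6 —HB4→ 4 + 2 —bump→ 5 + 2 = 7 —(−1)→ 6
6 —HB5→ 5 + 1 —bump→ 6 + 1 = 7 —(−1)→ 6
6 —HB6→ 6 —bump→ 7 = 7 —(−1)→ 6
6 —HB7→ 6 —bump→ 6 = 6 —(−1)→ 5
5 —HB8→ 5 —bump→ 5 = 5 —(−1)→ 4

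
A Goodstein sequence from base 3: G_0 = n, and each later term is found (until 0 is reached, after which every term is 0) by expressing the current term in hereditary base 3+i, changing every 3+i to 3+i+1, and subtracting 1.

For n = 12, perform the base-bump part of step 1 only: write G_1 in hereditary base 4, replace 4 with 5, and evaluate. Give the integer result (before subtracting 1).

28

[0] 12 ≡ 3^2 + 3 (base 3). Lift 4: 20. −1: 19.
[1] 19 ≡ 4^2 + 3 (base 4). Lift 5: 28. −1: 27.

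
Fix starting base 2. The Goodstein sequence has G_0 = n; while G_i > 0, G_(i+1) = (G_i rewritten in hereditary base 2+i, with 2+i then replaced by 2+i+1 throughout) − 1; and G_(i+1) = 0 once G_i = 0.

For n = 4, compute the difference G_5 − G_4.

base 2: 4 = 2^2; at 3: 3^3 = 27; next = 26
base 3: 26 = 2·3^2 + 2·3 + 2; at 4: 2·4^2 + 2·4 + 2 = 42; next = 41
base 4: 41 = 2·4^2 + 2·4 + 1; at 5: 2·5^2 + 2·5 + 1 = 61; next = 60
base 5: 60 = 2·5^2 + 2·5; at 6: 2·6^2 + 2·6 = 84; next = 83
base 6: 83 = 2·6^2 + 6 + 5; at 7: 2·7^2 + 7 + 5 = 110; next = 109

26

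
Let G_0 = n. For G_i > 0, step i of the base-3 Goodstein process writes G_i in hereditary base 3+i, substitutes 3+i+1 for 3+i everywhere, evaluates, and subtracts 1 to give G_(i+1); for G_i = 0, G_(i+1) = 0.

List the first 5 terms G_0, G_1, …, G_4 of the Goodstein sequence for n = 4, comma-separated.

4, 4, 4, 3, 2

[0] 4 ≡ 3 + 1 (base 3). Lift 4: 5. −1: 4.
[1] 4 ≡ 4 (base 4). Lift 5: 5. −1: 4.
[2] 4 ≡ 4 (base 5). Lift 6: 4. −1: 3.
[3] 3 ≡ 3 (base 6). Lift 7: 3. −1: 2.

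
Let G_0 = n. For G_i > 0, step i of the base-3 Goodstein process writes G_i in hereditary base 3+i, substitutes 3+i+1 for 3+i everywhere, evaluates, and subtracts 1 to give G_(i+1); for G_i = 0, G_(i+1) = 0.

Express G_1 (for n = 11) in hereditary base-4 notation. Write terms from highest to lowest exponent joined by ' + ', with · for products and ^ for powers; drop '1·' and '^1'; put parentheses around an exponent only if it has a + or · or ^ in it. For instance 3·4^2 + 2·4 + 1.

4^2 + 1

(0) 11|_3 = 3^2 + 2 ↦ 4^2 + 2|_4 = 18 ⇒ 17
(1) 17|_4 = 4^2 + 1 ↦ 5^2 + 1|_5 = 26 ⇒ 25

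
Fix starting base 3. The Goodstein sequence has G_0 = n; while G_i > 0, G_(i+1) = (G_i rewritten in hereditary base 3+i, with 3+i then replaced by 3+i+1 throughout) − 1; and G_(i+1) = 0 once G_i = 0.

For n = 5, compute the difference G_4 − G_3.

-1

G_0=5  [base 3] 3 + 2  →[3↦4]→  4 + 2 = 6  −1 ⇒ G_1=5
G_1=5  [base 4] 4 + 1  →[4↦5]→  5 + 1 = 6  −1 ⇒ G_2=5
G_2=5  [base 5] 5  →[5↦6]→  6 = 6  −1 ⇒ G_3=5
G_3=5  [base 6] 5  →[6↦7]→  5 = 5  −1 ⇒ G_4=4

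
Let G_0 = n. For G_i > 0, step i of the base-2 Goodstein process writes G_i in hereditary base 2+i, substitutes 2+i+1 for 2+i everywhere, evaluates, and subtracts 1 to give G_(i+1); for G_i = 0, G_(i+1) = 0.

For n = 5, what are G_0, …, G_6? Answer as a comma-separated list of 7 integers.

5, 27, 255, 467, 775, 1197, 1751

base 2: 5 = 2^2 + 1; at 3: 3^3 + 1 = 28; next = 27
base 3: 27 = 3^3; at 4: 4^4 = 256; next = 255
base 4: 255 = 3·4^3 + 3·4^2 + 3·4 + 3; at 5: 3·5^3 + 3·5^2 + 3·5 + 3 = 468; next = 467
base 5: 467 = 3·5^3 + 3·5^2 + 3·5 + 2; at 6: 3·6^3 + 3·6^2 + 3·6 + 2 = 776; next = 775
base 6: 775 = 3·6^3 + 3·6^2 + 3·6 + 1; at 7: 3·7^3 + 3·7^2 + 3·7 + 1 = 1198; next = 1197
base 7: 1197 = 3·7^3 + 3·7^2 + 3·7; at 8: 3·8^3 + 3·8^2 + 3·8 = 1752; next = 1751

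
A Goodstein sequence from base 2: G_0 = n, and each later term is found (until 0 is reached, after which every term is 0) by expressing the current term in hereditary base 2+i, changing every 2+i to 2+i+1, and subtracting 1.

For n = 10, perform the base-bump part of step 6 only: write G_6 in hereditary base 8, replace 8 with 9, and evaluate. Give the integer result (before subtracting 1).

base 2: 10 = 2^(2 + 1) + 2; at 3: 3^(3 + 1) + 3 = 84; next = 83
base 3: 83 = 3^(3 + 1) + 2; at 4: 4^(4 + 1) + 2 = 1026; next = 1025
base 4: 1025 = 4^(4 + 1) + 1; at 5: 5^(5 + 1) + 1 = 15626; next = 15625
base 5: 15625 = 5^(5 + 1); at 6: 6^(6 + 1) = 279936; next = 279935
base 6: 279935 = 5·6^6 + 5·6^5 + 5·6^4 + 5·6^3 + 5·6^2 + 5·6 + 5; at 7: 5·7^7 + 5·7^5 + 5·7^4 + 5·7^3 + 5·7^2 + 5·7 + 5 = 4215755; next = 4215754
base 7: 4215754 = 5·7^7 + 5·7^5 + 5·7^4 + 5·7^3 + 5·7^2 + 5·7 + 4; at 8: 5·8^8 + 5·8^5 + 5·8^4 + 5·8^3 + 5·8^2 + 5·8 + 4 = 84073324; next = 84073323
base 8: 84073323 = 5·8^8 + 5·8^5 + 5·8^4 + 5·8^3 + 5·8^2 + 5·8 + 3; at 9: 5·9^9 + 5·9^5 + 5·9^4 + 5·9^3 + 5·9^2 + 5·9 + 3 = 1937434593; next = 1937434592

1937434593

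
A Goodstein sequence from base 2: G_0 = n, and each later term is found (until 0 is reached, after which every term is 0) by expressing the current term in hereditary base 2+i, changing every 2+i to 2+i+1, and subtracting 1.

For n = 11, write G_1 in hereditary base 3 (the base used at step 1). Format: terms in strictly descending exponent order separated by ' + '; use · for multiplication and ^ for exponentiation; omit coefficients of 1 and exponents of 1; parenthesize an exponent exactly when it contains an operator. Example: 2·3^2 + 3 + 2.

3^(3 + 1) + 3

step 0: 11 = 2^(2 + 1) + 2 + 1; sub 3 for 2: 3^(3 + 1) + 3 + 1; = 85; G_1 = 85−1 = 84
step 1: 84 = 3^(3 + 1) + 3; sub 4 for 3: 4^(4 + 1) + 4; = 1028; G_2 = 1028−1 = 1027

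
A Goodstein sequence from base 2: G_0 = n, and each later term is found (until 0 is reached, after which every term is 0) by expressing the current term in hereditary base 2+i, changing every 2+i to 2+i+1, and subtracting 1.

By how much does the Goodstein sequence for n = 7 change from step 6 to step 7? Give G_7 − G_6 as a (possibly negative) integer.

20888664

(0) 7|_2 = 2^2 + 2 + 1 ↦ 3^3 + 3 + 1|_3 = 31 ⇒ 30
(1) 30|_3 = 3^3 + 3 ↦ 4^4 + 4|_4 = 260 ⇒ 259
(2) 259|_4 = 4^4 + 3 ↦ 5^5 + 3|_5 = 3128 ⇒ 3127
(3) 3127|_5 = 5^5 + 2 ↦ 6^6 + 2|_6 = 46658 ⇒ 46657
(4) 46657|_6 = 6^6 + 1 ↦ 7^7 + 1|_7 = 823544 ⇒ 823543
(5) 823543|_7 = 7^7 ↦ 8^8|_8 = 16777216 ⇒ 16777215
(6) 16777215|_8 = 7·8^7 + 7·8^6 + 7·8^5 + 7·8^4 + 7·8^3 + 7·8^2 + 7·8 + 7 ↦ 7·9^7 + 7·9^6 + 7·9^5 + 7·9^4 + 7·9^3 + 7·9^2 + 7·9 + 7|_9 = 37665880 ⇒ 37665879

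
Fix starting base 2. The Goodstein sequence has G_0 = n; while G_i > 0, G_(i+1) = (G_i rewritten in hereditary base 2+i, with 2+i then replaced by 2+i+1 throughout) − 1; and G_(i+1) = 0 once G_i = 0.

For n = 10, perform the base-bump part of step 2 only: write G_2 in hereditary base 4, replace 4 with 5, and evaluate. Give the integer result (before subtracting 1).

15626

(0) 10|_2 = 2^(2 + 1) + 2 ↦ 3^(3 + 1) + 3|_3 = 84 ⇒ 83
(1) 83|_3 = 3^(3 + 1) + 2 ↦ 4^(4 + 1) + 2|_4 = 1026 ⇒ 1025
(2) 1025|_4 = 4^(4 + 1) + 1 ↦ 5^(5 + 1) + 1|_5 = 15626 ⇒ 15625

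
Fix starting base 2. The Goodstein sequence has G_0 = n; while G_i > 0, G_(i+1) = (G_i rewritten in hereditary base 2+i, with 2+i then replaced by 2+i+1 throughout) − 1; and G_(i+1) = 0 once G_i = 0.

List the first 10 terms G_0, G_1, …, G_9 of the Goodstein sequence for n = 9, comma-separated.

9, 81, 1023, 9842, 140743, 2471826, 50333399, 1162263921, 30000003325, 855935016215

step 0: 9 = 2^(2 + 1) + 1; sub 3 for 2: 3^(3 + 1) + 1; = 82; G_1 = 82−1 = 81
step 1: 81 = 3^(3 + 1); sub 4 for 3: 4^(4 + 1); = 1024; G_2 = 1024−1 = 1023
step 2: 1023 = 3·4^4 + 3·4^3 + 3·4^2 + 3·4 + 3; sub 5 for 4: 3·5^5 + 3·5^3 + 3·5^2 + 3·5 + 3; = 9843; G_3 = 9843−1 = 9842
step 3: 9842 = 3·5^5 + 3·5^3 + 3·5^2 + 3·5 + 2; sub 6 for 5: 3·6^6 + 3·6^3 + 3·6^2 + 3·6 + 2; = 140744; G_4 = 140744−1 = 140743
step 4: 140743 = 3·6^6 + 3·6^3 + 3·6^2 + 3·6 + 1; sub 7 for 6: 3·7^7 + 3·7^3 + 3·7^2 + 3·7 + 1; = 2471827; G_5 = 2471827−1 = 2471826
step 5: 2471826 = 3·7^7 + 3·7^3 + 3·7^2 + 3·7; sub 8 for 7: 3·8^8 + 3·8^3 + 3·8^2 + 3·8; = 50333400; G_6 = 50333400−1 = 50333399
step 6: 50333399 = 3·8^8 + 3·8^3 + 3·8^2 + 2·8 + 7; sub 9 for 8: 3·9^9 + 3·9^3 + 3·9^2 + 2·9 + 7; = 1162263922; G_7 = 1162263922−1 = 1162263921
step 7: 1162263921 = 3·9^9 + 3·9^3 + 3·9^2 + 2·9 + 6; sub 10 for 9: 3·10^10 + 3·10^3 + 3·10^2 + 2·10 + 6; = 30000003326; G_8 = 30000003326−1 = 30000003325
step 8: 30000003325 = 3·10^10 + 3·10^3 + 3·10^2 + 2·10 + 5; sub 11 for 10: 3·11^11 + 3·11^3 + 3·11^2 + 2·11 + 5; = 855935016216; G_9 = 855935016216−1 = 855935016215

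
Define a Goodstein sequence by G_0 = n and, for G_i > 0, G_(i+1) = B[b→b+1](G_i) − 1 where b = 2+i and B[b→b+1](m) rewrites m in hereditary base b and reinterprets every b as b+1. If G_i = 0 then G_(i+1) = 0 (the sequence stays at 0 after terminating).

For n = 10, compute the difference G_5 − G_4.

3935819

[0] 10 ≡ 2^(2 + 1) + 2 (base 2). Lift 3: 84. −1: 83.
[1] 83 ≡ 3^(3 + 1) + 2 (base 3). Lift 4: 1026. −1: 1025.
[2] 1025 ≡ 4^(4 + 1) + 1 (base 4). Lift 5: 15626. −1: 15625.
[3] 15625 ≡ 5^(5 + 1) (base 5). Lift 6: 279936. −1: 279935.
[4] 279935 ≡ 5·6^6 + 5·6^5 + 5·6^4 + 5·6^3 + 5·6^2 + 5·6 + 5 (base 6). Lift 7: 4215755. −1: 4215754.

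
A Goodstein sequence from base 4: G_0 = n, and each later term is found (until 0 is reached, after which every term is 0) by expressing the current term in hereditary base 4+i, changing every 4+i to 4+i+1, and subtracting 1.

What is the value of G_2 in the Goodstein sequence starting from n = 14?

18

i=0: 14 = 3·4 + 2 (b=4); 4→5: 3·5 + 2 = 17; 17−1 = 16
i=1: 16 = 3·5 + 1 (b=5); 5→6: 3·6 + 1 = 19; 19−1 = 18
i=2: 18 = 3·6 (b=6); 6→7: 3·7 = 21; 21−1 = 20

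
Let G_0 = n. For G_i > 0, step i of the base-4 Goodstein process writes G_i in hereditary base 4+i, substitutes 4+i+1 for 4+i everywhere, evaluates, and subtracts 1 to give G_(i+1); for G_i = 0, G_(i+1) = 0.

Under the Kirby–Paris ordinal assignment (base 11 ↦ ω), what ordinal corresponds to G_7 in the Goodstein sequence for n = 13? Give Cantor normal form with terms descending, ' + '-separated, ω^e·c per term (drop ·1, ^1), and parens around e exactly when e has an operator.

ω·2

13 —HB4→ 3·4 + 1 —bump→ 3·5 + 1 = 16 —(−1)→ 15
15 —HB5→ 3·5 —bump→ 3·6 = 18 —(−1)→ 17
17 —HB6→ 2·6 + 5 —bump→ 2·7 + 5 = 19 —(−1)→ 18
18 —HB7→ 2·7 + 4 —bump→ 2·8 + 4 = 20 —(−1)→ 19
19 —HB8→ 2·8 + 3 —bump→ 2·9 + 3 = 21 —(−1)→ 20
20 —HB9→ 2·9 + 2 —bump→ 2·10 + 2 = 22 —(−1)→ 21
21 —HB10→ 2·10 + 1 —bump→ 2·11 + 1 = 23 —(−1)→ 22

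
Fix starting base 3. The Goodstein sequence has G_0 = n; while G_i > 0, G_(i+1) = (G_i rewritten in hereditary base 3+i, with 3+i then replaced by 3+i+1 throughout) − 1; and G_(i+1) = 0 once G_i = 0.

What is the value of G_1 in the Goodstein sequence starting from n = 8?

9

step 0: 8 = 2·3 + 2; sub 4 for 3: 2·4 + 2; = 10; G_1 = 10−1 = 9
step 1: 9 = 2·4 + 1; sub 5 for 4: 2·5 + 1; = 11; G_2 = 11−1 = 10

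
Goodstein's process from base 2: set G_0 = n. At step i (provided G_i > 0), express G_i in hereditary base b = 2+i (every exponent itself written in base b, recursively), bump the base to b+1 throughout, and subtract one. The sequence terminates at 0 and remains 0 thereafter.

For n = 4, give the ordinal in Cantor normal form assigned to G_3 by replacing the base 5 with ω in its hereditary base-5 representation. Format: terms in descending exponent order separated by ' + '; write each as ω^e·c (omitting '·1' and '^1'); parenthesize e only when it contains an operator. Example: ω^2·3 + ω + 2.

ω^2·2 + ω·2

4 —HB2→ 2^2 —bump→ 3^3 = 27 —(−1)→ 26
26 —HB3→ 2·3^2 + 2·3 + 2 —bump→ 2·4^2 + 2·4 + 2 = 42 —(−1)→ 41
41 —HB4→ 2·4^2 + 2·4 + 1 —bump→ 2·5^2 + 2·5 + 1 = 61 —(−1)→ 60
60 —HB5→ 2·5^2 + 2·5 —bump→ 2·6^2 + 2·6 = 84 —(−1)→ 83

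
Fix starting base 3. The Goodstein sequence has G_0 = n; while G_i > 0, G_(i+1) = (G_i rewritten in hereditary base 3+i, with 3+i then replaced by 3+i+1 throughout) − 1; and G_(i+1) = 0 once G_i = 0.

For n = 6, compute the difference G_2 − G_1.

[0] 6 ≡ 2·3 (base 3). Lift 4: 8. −1: 7.
[1] 7 ≡ 4 + 3 (base 4). Lift 5: 8. −1: 7.

0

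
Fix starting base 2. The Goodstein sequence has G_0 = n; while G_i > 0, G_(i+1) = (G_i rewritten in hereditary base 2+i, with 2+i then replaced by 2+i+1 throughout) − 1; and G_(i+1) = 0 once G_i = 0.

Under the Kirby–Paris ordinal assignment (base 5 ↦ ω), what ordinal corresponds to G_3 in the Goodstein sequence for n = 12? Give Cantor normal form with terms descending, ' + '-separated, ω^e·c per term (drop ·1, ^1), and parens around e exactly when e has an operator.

[0] 12 ≡ 2^(2 + 1) + 2^2 (base 2). Lift 3: 108. −1: 107.
[1] 107 ≡ 3^(3 + 1) + 2·3^2 + 2·3 + 2 (base 3). Lift 4: 1066. −1: 1065.
[2] 1065 ≡ 4^(4 + 1) + 2·4^2 + 2·4 + 1 (base 4). Lift 5: 15686. −1: 15685.

ω^(ω + 1) + ω^2·2 + ω·2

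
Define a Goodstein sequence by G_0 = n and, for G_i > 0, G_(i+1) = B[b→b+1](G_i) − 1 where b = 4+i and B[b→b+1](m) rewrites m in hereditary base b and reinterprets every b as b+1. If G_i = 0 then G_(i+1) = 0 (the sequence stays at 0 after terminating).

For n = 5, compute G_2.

G_0 = 5. HB_4(5) = 4 + 1. Bump = 6. G_1 = 5.
G_1 = 5. HB_5(5) = 5. Bump = 6. G_2 = 5.
G_2 = 5. HB_6(5) = 5. Bump = 5. G_3 = 4.

5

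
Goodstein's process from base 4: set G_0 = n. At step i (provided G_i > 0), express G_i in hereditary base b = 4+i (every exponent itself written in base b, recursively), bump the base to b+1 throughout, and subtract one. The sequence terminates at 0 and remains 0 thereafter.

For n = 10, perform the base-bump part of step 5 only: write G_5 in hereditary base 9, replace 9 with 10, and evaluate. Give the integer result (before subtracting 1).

14

10 —HB4→ 2·4 + 2 —bump→ 2·5 + 2 = 12 —(−1)→ 11
11 —HB5→ 2·5 + 1 —bump→ 2·6 + 1 = 13 —(−1)→ 12
12 —HB6→ 2·6 —bump→ 2·7 = 14 —(−1)→ 13
13 —HB7→ 7 + 6 —bump→ 8 + 6 = 14 —(−1)→ 13
13 —HB8→ 8 + 5 —bump→ 9 + 5 = 14 —(−1)→ 13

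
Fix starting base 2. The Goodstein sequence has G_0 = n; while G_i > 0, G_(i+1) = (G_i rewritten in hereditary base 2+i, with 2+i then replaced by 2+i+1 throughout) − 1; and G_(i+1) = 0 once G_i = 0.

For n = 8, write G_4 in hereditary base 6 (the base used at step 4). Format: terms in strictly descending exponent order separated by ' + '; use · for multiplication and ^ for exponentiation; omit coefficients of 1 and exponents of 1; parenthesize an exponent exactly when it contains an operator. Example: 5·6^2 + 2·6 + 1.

step 0: 8 = 2^(2 + 1); sub 3 for 2: 3^(3 + 1); = 81; G_1 = 81−1 = 80
step 1: 80 = 2·3^3 + 2·3^2 + 2·3 + 2; sub 4 for 3: 2·4^4 + 2·4^2 + 2·4 + 2; = 554; G_2 = 554−1 = 553
step 2: 553 = 2·4^4 + 2·4^2 + 2·4 + 1; sub 5 for 4: 2·5^5 + 2·5^2 + 2·5 + 1; = 6311; G_3 = 6311−1 = 6310
step 3: 6310 = 2·5^5 + 2·5^2 + 2·5; sub 6 for 5: 2·6^6 + 2·6^2 + 2·6; = 93396; G_4 = 93396−1 = 93395
step 4: 93395 = 2·6^6 + 2·6^2 + 6 + 5; sub 7 for 6: 2·7^7 + 2·7^2 + 7 + 5; = 1647196; G_5 = 1647196−1 = 1647195

2·6^6 + 2·6^2 + 6 + 5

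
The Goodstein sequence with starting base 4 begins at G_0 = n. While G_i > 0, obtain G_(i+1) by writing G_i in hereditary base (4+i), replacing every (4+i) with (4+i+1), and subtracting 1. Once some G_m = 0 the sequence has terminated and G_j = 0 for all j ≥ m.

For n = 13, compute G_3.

G_0=13  [base 4] 3·4 + 1  →[4↦5]→  3·5 + 1 = 16  −1 ⇒ G_1=15
G_1=15  [base 5] 3·5  →[5↦6]→  3·6 = 18  −1 ⇒ G_2=17
G_2=17  [base 6] 2·6 + 5  →[6↦7]→  2·7 + 5 = 19  −1 ⇒ G_3=18
G_3=18  [base 7] 2·7 + 4  →[7↦8]→  2·8 + 4 = 20  −1 ⇒ G_4=19

18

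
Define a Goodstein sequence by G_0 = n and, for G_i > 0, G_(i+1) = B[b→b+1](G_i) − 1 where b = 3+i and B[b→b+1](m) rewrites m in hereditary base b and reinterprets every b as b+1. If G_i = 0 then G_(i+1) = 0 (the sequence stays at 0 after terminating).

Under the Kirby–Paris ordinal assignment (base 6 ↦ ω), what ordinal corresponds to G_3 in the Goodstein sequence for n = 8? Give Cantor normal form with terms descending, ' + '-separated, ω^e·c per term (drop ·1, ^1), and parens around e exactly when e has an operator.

ω + 5

i=0: 8 = 2·3 + 2 (b=3); 3→4: 2·4 + 2 = 10; 10−1 = 9
i=1: 9 = 2·4 + 1 (b=4); 4→5: 2·5 + 1 = 11; 11−1 = 10
i=2: 10 = 2·5 (b=5); 5→6: 2·6 = 12; 12−1 = 11
i=3: 11 = 6 + 5 (b=6); 6→7: 7 + 5 = 12; 12−1 = 11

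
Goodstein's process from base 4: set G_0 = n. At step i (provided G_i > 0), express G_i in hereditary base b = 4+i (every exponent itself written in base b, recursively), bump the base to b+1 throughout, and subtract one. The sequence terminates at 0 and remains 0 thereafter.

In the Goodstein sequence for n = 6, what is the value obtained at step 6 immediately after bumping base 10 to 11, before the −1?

3

i=0: 6 = 4 + 2 (b=4); 4→5: 5 + 2 = 7; 7−1 = 6
i=1: 6 = 5 + 1 (b=5); 5→6: 6 + 1 = 7; 7−1 = 6
i=2: 6 = 6 (b=6); 6→7: 7 = 7; 7−1 = 6
i=3: 6 = 6 (b=7); 7→8: 6 = 6; 6−1 = 5
i=4: 5 = 5 (b=8); 8→9: 5 = 5; 5−1 = 4
i=5: 4 = 4 (b=9); 9→10: 4 = 4; 4−1 = 3
i=6: 3 = 3 (b=10); 10→11: 3 = 3; 3−1 = 2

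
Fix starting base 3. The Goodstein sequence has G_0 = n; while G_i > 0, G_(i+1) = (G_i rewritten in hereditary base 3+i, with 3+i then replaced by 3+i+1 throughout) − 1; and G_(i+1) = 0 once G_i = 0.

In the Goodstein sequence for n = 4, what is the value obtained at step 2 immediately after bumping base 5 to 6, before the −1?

4

G_0=4  [base 3] 3 + 1  →[3↦4]→  4 + 1 = 5  −1 ⇒ G_1=4
G_1=4  [base 4] 4  →[4↦5]→  5 = 5  −1 ⇒ G_2=4
G_2=4  [base 5] 4  →[5↦6]→  4 = 4  −1 ⇒ G_3=3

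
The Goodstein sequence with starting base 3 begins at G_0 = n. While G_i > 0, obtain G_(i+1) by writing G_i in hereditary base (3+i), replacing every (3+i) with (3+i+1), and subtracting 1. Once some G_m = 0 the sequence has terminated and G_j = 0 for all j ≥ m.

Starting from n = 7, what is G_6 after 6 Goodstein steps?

base 3: 7 = 2·3 + 1; at 4: 2·4 + 1 = 9; next = 8
base 4: 8 = 2·4; at 5: 2·5 = 10; next = 9
base 5: 9 = 5 + 4; at 6: 6 + 4 = 10; next = 9
base 6: 9 = 6 + 3; at 7: 7 + 3 = 10; next = 9
base 7: 9 = 7 + 2; at 8: 8 + 2 = 10; next = 9
base 8: 9 = 8 + 1; at 9: 9 + 1 = 10; next = 9
base 9: 9 = 9; at 10: 10 = 10; next = 9

9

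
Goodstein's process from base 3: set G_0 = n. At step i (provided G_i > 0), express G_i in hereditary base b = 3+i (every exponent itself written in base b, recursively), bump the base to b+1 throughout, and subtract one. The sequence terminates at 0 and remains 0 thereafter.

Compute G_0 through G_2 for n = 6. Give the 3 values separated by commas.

6, 7, 7

[0] 6 ≡ 2·3 (base 3). Lift 4: 8. −1: 7.
[1] 7 ≡ 4 + 3 (base 4). Lift 5: 8. −1: 7.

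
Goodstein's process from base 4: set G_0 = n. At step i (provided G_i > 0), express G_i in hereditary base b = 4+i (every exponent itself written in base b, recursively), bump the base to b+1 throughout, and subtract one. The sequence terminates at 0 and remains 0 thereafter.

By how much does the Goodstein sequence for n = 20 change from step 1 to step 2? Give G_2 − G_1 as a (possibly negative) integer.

G_0=20  [base 4] 4^2 + 4  →[4↦5]→  5^2 + 5 = 30  −1 ⇒ G_1=29
G_1=29  [base 5] 5^2 + 4  →[5↦6]→  6^2 + 4 = 40  −1 ⇒ G_2=39

10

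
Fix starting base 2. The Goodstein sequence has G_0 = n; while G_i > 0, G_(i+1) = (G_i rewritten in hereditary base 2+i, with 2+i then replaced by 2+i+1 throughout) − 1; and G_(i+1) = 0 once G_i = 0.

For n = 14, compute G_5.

5862840

base 2: 14 = 2^(2 + 1) + 2^2 + 2; at 3: 3^(3 + 1) + 3^3 + 3 = 111; next = 110
base 3: 110 = 3^(3 + 1) + 3^3 + 2; at 4: 4^(4 + 1) + 4^4 + 2 = 1282; next = 1281
base 4: 1281 = 4^(4 + 1) + 4^4 + 1; at 5: 5^(5 + 1) + 5^5 + 1 = 18751; next = 18750
base 5: 18750 = 5^(5 + 1) + 5^5; at 6: 6^(6 + 1) + 6^6 = 326592; next = 326591
base 6: 326591 = 6^(6 + 1) + 5·6^5 + 5·6^4 + 5·6^3 + 5·6^2 + 5·6 + 5; at 7: 7^(7 + 1) + 5·7^5 + 5·7^4 + 5·7^3 + 5·7^2 + 5·7 + 5 = 5862841; next = 5862840
base 7: 5862840 = 7^(7 + 1) + 5·7^5 + 5·7^4 + 5·7^3 + 5·7^2 + 5·7 + 4; at 8: 8^(8 + 1) + 5·8^5 + 5·8^4 + 5·8^3 + 5·8^2 + 5·8 + 4 = 134404972; next = 134404971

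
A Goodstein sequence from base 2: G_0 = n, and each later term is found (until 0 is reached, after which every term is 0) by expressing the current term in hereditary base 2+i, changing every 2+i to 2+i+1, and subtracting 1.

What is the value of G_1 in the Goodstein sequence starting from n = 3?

3

G_0 = 3. HB_2(3) = 2 + 1. Bump = 4. G_1 = 3.
G_1 = 3. HB_3(3) = 3. Bump = 4. G_2 = 3.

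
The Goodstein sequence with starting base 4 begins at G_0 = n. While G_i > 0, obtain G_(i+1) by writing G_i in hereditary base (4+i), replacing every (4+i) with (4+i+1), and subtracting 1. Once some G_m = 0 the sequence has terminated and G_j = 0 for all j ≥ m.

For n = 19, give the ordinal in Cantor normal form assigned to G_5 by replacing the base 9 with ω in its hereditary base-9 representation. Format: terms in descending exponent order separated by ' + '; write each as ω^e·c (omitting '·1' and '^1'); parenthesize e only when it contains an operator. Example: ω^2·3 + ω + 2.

[0] 19 ≡ 4^2 + 3 (base 4). Lift 5: 28. −1: 27.
[1] 27 ≡ 5^2 + 2 (base 5). Lift 6: 38. −1: 37.
[2] 37 ≡ 6^2 + 1 (base 6). Lift 7: 50. −1: 49.
[3] 49 ≡ 7^2 (base 7). Lift 8: 64. −1: 63.
[4] 63 ≡ 7·8 + 7 (base 8). Lift 9: 70. −1: 69.
[5] 69 ≡ 7·9 + 6 (base 9). Lift 10: 76. −1: 75.

ω·7 + 6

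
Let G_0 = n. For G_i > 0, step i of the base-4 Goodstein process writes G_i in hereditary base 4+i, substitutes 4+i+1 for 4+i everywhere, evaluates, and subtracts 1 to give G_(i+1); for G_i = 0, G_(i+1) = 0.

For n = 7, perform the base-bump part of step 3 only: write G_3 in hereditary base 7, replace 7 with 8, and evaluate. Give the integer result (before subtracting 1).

8

G_0=7  [base 4] 4 + 3  →[4↦5]→  5 + 3 = 8  −1 ⇒ G_1=7
G_1=7  [base 5] 5 + 2  →[5↦6]→  6 + 2 = 8  −1 ⇒ G_2=7
G_2=7  [base 6] 6 + 1  →[6↦7]→  7 + 1 = 8  −1 ⇒ G_3=7
G_3=7  [base 7] 7  →[7↦8]→  8 = 8  −1 ⇒ G_4=7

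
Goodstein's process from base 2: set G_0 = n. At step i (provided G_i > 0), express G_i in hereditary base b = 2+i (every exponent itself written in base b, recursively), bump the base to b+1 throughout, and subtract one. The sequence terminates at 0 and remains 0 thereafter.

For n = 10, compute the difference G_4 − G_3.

264310

G_0 = 10. HB_2(10) = 2^(2 + 1) + 2. Bump = 84. G_1 = 83.
G_1 = 83. HB_3(83) = 3^(3 + 1) + 2. Bump = 1026. G_2 = 1025.
G_2 = 1025. HB_4(1025) = 4^(4 + 1) + 1. Bump = 15626. G_3 = 15625.
G_3 = 15625. HB_5(15625) = 5^(5 + 1). Bump = 279936. G_4 = 279935.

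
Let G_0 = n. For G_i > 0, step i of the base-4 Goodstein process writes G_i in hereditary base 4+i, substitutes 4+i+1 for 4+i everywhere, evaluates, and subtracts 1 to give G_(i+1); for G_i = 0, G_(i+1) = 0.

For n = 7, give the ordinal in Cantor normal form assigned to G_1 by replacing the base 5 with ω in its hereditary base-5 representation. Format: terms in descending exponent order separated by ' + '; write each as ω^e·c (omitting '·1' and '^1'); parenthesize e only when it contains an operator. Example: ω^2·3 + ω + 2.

[0] 7 ≡ 4 + 3 (base 4). Lift 5: 8. −1: 7.
[1] 7 ≡ 5 + 2 (base 5). Lift 6: 8. −1: 7.

ω + 2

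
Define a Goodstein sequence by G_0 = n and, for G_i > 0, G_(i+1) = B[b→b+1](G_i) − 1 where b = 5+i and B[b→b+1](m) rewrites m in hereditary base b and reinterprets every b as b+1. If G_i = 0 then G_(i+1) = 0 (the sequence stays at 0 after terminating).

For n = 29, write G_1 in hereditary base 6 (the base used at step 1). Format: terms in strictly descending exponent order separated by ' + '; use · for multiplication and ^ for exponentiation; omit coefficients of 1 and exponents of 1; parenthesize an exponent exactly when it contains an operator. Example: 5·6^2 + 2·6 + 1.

G_0=29  [base 5] 5^2 + 4  →[5↦6]→  6^2 + 4 = 40  −1 ⇒ G_1=39
G_1=39  [base 6] 6^2 + 3  →[6↦7]→  7^2 + 3 = 52  −1 ⇒ G_2=51

6^2 + 3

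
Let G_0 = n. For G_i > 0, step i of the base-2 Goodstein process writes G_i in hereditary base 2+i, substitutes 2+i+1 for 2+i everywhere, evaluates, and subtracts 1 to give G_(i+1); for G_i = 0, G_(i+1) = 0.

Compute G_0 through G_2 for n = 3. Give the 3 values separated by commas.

(0) 3|_2 = 2 + 1 ↦ 3 + 1|_3 = 4 ⇒ 3
(1) 3|_3 = 3 ↦ 4|_4 = 4 ⇒ 3

3, 3, 3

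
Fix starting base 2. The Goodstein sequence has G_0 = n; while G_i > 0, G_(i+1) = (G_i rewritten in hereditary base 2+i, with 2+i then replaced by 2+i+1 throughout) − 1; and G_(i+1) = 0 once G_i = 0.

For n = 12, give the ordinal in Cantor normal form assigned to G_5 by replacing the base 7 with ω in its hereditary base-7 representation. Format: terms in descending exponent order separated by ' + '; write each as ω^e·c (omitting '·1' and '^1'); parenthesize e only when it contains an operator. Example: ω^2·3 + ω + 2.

ω^(ω + 1) + ω^2·2 + ω + 4

12 —HB2→ 2^(2 + 1) + 2^2 —bump→ 3^(3 + 1) + 3^3 = 108 —(−1)→ 107
107 —HB3→ 3^(3 + 1) + 2·3^2 + 2·3 + 2 —bump→ 4^(4 + 1) + 2·4^2 + 2·4 + 2 = 1066 —(−1)→ 1065
1065 —HB4→ 4^(4 + 1) + 2·4^2 + 2·4 + 1 —bump→ 5^(5 + 1) + 2·5^2 + 2·5 + 1 = 15686 —(−1)→ 15685
15685 —HB5→ 5^(5 + 1) + 2·5^2 + 2·5 —bump→ 6^(6 + 1) + 2·6^2 + 2·6 = 280020 —(−1)→ 280019
280019 —HB6→ 6^(6 + 1) + 2·6^2 + 6 + 5 —bump→ 7^(7 + 1) + 2·7^2 + 7 + 5 = 5764911 —(−1)→ 5764910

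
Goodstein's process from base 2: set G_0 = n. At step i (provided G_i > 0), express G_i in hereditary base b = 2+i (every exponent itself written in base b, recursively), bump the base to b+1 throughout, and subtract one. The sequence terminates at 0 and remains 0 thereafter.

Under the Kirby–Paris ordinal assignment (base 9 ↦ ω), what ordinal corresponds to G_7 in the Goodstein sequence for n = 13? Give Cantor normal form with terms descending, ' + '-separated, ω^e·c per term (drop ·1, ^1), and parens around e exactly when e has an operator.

ω^(ω + 1) + ω^3·3 + ω^2·3 + ω·2 + 6

(0) 13|_2 = 2^(2 + 1) + 2^2 + 1 ↦ 3^(3 + 1) + 3^3 + 1|_3 = 109 ⇒ 108
(1) 108|_3 = 3^(3 + 1) + 3^3 ↦ 4^(4 + 1) + 4^4|_4 = 1280 ⇒ 1279
(2) 1279|_4 = 4^(4 + 1) + 3·4^3 + 3·4^2 + 3·4 + 3 ↦ 5^(5 + 1) + 3·5^3 + 3·5^2 + 3·5 + 3|_5 = 16093 ⇒ 16092
(3) 16092|_5 = 5^(5 + 1) + 3·5^3 + 3·5^2 + 3·5 + 2 ↦ 6^(6 + 1) + 3·6^3 + 3·6^2 + 3·6 + 2|_6 = 280712 ⇒ 280711
(4) 280711|_6 = 6^(6 + 1) + 3·6^3 + 3·6^2 + 3·6 + 1 ↦ 7^(7 + 1) + 3·7^3 + 3·7^2 + 3·7 + 1|_7 = 5765999 ⇒ 5765998
(5) 5765998|_7 = 7^(7 + 1) + 3·7^3 + 3·7^2 + 3·7 ↦ 8^(8 + 1) + 3·8^3 + 3·8^2 + 3·8|_8 = 134219480 ⇒ 134219479
(6) 134219479|_8 = 8^(8 + 1) + 3·8^3 + 3·8^2 + 2·8 + 7 ↦ 9^(9 + 1) + 3·9^3 + 3·9^2 + 2·9 + 7|_9 = 3486786856 ⇒ 3486786855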